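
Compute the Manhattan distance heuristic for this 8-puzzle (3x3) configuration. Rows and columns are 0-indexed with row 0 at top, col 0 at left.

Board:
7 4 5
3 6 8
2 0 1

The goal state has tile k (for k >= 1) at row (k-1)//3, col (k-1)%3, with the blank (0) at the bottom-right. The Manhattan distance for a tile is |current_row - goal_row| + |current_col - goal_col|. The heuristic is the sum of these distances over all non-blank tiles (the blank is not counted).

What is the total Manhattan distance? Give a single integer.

Tile 7: at (0,0), goal (2,0), distance |0-2|+|0-0| = 2
Tile 4: at (0,1), goal (1,0), distance |0-1|+|1-0| = 2
Tile 5: at (0,2), goal (1,1), distance |0-1|+|2-1| = 2
Tile 3: at (1,0), goal (0,2), distance |1-0|+|0-2| = 3
Tile 6: at (1,1), goal (1,2), distance |1-1|+|1-2| = 1
Tile 8: at (1,2), goal (2,1), distance |1-2|+|2-1| = 2
Tile 2: at (2,0), goal (0,1), distance |2-0|+|0-1| = 3
Tile 1: at (2,2), goal (0,0), distance |2-0|+|2-0| = 4
Sum: 2 + 2 + 2 + 3 + 1 + 2 + 3 + 4 = 19

Answer: 19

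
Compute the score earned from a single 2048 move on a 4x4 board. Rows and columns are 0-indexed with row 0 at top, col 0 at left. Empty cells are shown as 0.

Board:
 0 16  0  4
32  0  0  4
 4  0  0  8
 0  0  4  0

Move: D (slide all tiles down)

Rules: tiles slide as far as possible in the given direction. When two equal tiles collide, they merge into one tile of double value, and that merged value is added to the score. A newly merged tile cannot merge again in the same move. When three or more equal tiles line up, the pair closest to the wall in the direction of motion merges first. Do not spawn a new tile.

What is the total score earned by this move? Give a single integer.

Slide down:
col 0: [0, 32, 4, 0] -> [0, 0, 32, 4]  score +0 (running 0)
col 1: [16, 0, 0, 0] -> [0, 0, 0, 16]  score +0 (running 0)
col 2: [0, 0, 0, 4] -> [0, 0, 0, 4]  score +0 (running 0)
col 3: [4, 4, 8, 0] -> [0, 0, 8, 8]  score +8 (running 8)
Board after move:
 0  0  0  0
 0  0  0  0
32  0  0  8
 4 16  4  8

Answer: 8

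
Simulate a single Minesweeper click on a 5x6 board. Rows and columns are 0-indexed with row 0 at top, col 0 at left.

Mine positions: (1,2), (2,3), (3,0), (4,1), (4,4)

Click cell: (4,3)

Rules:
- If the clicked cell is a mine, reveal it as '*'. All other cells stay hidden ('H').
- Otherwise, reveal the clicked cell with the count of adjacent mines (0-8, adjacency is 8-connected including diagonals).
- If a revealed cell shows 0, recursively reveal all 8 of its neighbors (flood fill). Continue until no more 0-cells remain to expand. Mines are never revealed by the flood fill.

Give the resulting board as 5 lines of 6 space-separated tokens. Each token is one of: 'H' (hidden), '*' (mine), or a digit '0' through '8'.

H H H H H H
H H H H H H
H H H H H H
H H H H H H
H H H 1 H H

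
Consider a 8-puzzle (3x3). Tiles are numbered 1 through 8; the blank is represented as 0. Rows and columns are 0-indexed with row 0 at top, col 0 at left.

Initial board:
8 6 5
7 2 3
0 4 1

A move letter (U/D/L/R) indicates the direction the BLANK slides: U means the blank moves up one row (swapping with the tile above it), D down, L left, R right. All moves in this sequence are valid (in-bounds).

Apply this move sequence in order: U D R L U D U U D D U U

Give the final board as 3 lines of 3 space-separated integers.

Answer: 0 6 5
8 2 3
7 4 1

Derivation:
After move 1 (U):
8 6 5
0 2 3
7 4 1

After move 2 (D):
8 6 5
7 2 3
0 4 1

After move 3 (R):
8 6 5
7 2 3
4 0 1

After move 4 (L):
8 6 5
7 2 3
0 4 1

After move 5 (U):
8 6 5
0 2 3
7 4 1

After move 6 (D):
8 6 5
7 2 3
0 4 1

After move 7 (U):
8 6 5
0 2 3
7 4 1

After move 8 (U):
0 6 5
8 2 3
7 4 1

After move 9 (D):
8 6 5
0 2 3
7 4 1

After move 10 (D):
8 6 5
7 2 3
0 4 1

After move 11 (U):
8 6 5
0 2 3
7 4 1

After move 12 (U):
0 6 5
8 2 3
7 4 1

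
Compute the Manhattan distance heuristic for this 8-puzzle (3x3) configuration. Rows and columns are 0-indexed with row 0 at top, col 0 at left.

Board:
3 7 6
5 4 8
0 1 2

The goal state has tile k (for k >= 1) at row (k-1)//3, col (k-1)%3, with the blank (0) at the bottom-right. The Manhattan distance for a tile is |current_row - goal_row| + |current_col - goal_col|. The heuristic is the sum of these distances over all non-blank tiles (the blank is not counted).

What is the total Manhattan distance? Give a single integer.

Tile 3: at (0,0), goal (0,2), distance |0-0|+|0-2| = 2
Tile 7: at (0,1), goal (2,0), distance |0-2|+|1-0| = 3
Tile 6: at (0,2), goal (1,2), distance |0-1|+|2-2| = 1
Tile 5: at (1,0), goal (1,1), distance |1-1|+|0-1| = 1
Tile 4: at (1,1), goal (1,0), distance |1-1|+|1-0| = 1
Tile 8: at (1,2), goal (2,1), distance |1-2|+|2-1| = 2
Tile 1: at (2,1), goal (0,0), distance |2-0|+|1-0| = 3
Tile 2: at (2,2), goal (0,1), distance |2-0|+|2-1| = 3
Sum: 2 + 3 + 1 + 1 + 1 + 2 + 3 + 3 = 16

Answer: 16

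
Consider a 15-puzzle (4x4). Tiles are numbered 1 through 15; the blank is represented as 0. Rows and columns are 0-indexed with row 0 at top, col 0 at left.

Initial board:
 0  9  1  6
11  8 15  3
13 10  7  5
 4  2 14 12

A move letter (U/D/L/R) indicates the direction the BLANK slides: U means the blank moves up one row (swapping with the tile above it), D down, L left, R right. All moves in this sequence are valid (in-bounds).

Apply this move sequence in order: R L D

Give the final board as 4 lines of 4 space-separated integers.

After move 1 (R):
 9  0  1  6
11  8 15  3
13 10  7  5
 4  2 14 12

After move 2 (L):
 0  9  1  6
11  8 15  3
13 10  7  5
 4  2 14 12

After move 3 (D):
11  9  1  6
 0  8 15  3
13 10  7  5
 4  2 14 12

Answer: 11  9  1  6
 0  8 15  3
13 10  7  5
 4  2 14 12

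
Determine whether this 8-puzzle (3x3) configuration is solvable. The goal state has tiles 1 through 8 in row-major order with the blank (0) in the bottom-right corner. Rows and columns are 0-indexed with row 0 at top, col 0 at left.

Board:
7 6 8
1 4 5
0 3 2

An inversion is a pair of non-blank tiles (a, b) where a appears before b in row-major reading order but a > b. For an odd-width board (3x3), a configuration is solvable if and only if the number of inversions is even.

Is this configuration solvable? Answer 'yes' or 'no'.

Answer: no

Derivation:
Inversions (pairs i<j in row-major order where tile[i] > tile[j] > 0): 21
21 is odd, so the puzzle is not solvable.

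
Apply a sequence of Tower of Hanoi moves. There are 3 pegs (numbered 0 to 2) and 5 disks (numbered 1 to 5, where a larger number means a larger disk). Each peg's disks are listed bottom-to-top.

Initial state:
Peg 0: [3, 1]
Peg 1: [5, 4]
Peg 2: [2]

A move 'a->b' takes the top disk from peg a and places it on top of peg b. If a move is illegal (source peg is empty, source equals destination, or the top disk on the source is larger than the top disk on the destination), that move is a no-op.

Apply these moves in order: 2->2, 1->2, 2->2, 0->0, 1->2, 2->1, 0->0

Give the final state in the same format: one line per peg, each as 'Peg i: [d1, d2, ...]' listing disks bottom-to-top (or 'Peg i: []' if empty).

After move 1 (2->2):
Peg 0: [3, 1]
Peg 1: [5, 4]
Peg 2: [2]

After move 2 (1->2):
Peg 0: [3, 1]
Peg 1: [5, 4]
Peg 2: [2]

After move 3 (2->2):
Peg 0: [3, 1]
Peg 1: [5, 4]
Peg 2: [2]

After move 4 (0->0):
Peg 0: [3, 1]
Peg 1: [5, 4]
Peg 2: [2]

After move 5 (1->2):
Peg 0: [3, 1]
Peg 1: [5, 4]
Peg 2: [2]

After move 6 (2->1):
Peg 0: [3, 1]
Peg 1: [5, 4, 2]
Peg 2: []

After move 7 (0->0):
Peg 0: [3, 1]
Peg 1: [5, 4, 2]
Peg 2: []

Answer: Peg 0: [3, 1]
Peg 1: [5, 4, 2]
Peg 2: []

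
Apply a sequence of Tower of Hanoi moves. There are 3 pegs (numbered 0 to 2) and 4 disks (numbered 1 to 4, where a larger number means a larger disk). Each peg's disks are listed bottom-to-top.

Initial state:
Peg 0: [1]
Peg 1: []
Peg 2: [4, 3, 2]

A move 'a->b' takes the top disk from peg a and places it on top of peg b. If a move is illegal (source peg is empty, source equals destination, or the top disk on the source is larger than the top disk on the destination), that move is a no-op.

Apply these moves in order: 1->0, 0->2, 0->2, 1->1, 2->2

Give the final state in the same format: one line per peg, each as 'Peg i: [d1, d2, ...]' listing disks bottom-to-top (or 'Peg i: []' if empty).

Answer: Peg 0: []
Peg 1: []
Peg 2: [4, 3, 2, 1]

Derivation:
After move 1 (1->0):
Peg 0: [1]
Peg 1: []
Peg 2: [4, 3, 2]

After move 2 (0->2):
Peg 0: []
Peg 1: []
Peg 2: [4, 3, 2, 1]

After move 3 (0->2):
Peg 0: []
Peg 1: []
Peg 2: [4, 3, 2, 1]

After move 4 (1->1):
Peg 0: []
Peg 1: []
Peg 2: [4, 3, 2, 1]

After move 5 (2->2):
Peg 0: []
Peg 1: []
Peg 2: [4, 3, 2, 1]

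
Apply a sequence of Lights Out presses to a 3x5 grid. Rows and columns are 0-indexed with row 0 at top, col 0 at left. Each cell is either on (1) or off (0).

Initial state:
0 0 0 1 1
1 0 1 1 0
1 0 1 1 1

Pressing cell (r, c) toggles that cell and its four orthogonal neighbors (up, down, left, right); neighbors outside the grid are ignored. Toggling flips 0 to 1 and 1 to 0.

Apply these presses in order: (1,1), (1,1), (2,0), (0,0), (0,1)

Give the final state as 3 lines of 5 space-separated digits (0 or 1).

After press 1 at (1,1):
0 1 0 1 1
0 1 0 1 0
1 1 1 1 1

After press 2 at (1,1):
0 0 0 1 1
1 0 1 1 0
1 0 1 1 1

After press 3 at (2,0):
0 0 0 1 1
0 0 1 1 0
0 1 1 1 1

After press 4 at (0,0):
1 1 0 1 1
1 0 1 1 0
0 1 1 1 1

After press 5 at (0,1):
0 0 1 1 1
1 1 1 1 0
0 1 1 1 1

Answer: 0 0 1 1 1
1 1 1 1 0
0 1 1 1 1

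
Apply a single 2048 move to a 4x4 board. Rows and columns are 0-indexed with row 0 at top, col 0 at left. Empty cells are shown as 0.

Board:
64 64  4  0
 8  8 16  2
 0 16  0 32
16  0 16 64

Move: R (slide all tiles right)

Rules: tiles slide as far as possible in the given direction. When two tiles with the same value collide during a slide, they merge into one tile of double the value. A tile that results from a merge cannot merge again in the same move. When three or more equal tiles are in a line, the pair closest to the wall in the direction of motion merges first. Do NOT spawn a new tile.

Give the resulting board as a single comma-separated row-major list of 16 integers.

Slide right:
row 0: [64, 64, 4, 0] -> [0, 0, 128, 4]
row 1: [8, 8, 16, 2] -> [0, 16, 16, 2]
row 2: [0, 16, 0, 32] -> [0, 0, 16, 32]
row 3: [16, 0, 16, 64] -> [0, 0, 32, 64]

Answer: 0, 0, 128, 4, 0, 16, 16, 2, 0, 0, 16, 32, 0, 0, 32, 64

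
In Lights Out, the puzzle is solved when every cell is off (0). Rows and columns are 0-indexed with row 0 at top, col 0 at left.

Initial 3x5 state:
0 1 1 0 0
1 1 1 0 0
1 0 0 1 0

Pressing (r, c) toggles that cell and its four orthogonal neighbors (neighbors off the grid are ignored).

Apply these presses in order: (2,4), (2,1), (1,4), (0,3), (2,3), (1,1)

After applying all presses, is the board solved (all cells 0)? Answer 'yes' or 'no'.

Answer: no

Derivation:
After press 1 at (2,4):
0 1 1 0 0
1 1 1 0 1
1 0 0 0 1

After press 2 at (2,1):
0 1 1 0 0
1 0 1 0 1
0 1 1 0 1

After press 3 at (1,4):
0 1 1 0 1
1 0 1 1 0
0 1 1 0 0

After press 4 at (0,3):
0 1 0 1 0
1 0 1 0 0
0 1 1 0 0

After press 5 at (2,3):
0 1 0 1 0
1 0 1 1 0
0 1 0 1 1

After press 6 at (1,1):
0 0 0 1 0
0 1 0 1 0
0 0 0 1 1

Lights still on: 5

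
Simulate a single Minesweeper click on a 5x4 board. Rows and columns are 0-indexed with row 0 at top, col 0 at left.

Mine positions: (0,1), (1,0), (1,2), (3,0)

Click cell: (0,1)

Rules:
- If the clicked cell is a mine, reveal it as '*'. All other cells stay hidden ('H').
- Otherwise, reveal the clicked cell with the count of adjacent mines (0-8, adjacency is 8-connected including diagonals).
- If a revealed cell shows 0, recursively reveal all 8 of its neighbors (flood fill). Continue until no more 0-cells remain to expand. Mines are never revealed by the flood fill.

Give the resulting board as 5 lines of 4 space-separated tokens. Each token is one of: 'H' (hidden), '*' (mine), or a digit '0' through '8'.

H * H H
H H H H
H H H H
H H H H
H H H H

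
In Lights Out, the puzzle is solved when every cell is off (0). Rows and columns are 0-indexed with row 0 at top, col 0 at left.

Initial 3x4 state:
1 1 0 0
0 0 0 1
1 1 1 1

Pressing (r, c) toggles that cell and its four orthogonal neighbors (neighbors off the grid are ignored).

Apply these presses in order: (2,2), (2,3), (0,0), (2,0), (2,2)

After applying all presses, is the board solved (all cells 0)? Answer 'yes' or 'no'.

After press 1 at (2,2):
1 1 0 0
0 0 1 1
1 0 0 0

After press 2 at (2,3):
1 1 0 0
0 0 1 0
1 0 1 1

After press 3 at (0,0):
0 0 0 0
1 0 1 0
1 0 1 1

After press 4 at (2,0):
0 0 0 0
0 0 1 0
0 1 1 1

After press 5 at (2,2):
0 0 0 0
0 0 0 0
0 0 0 0

Lights still on: 0

Answer: yes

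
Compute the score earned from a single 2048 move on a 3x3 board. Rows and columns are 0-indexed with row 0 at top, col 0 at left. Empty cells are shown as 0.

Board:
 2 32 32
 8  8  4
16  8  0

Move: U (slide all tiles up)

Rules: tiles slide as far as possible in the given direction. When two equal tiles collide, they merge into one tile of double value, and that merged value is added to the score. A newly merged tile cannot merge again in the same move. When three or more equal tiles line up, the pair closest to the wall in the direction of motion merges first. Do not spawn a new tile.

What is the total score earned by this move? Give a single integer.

Slide up:
col 0: [2, 8, 16] -> [2, 8, 16]  score +0 (running 0)
col 1: [32, 8, 8] -> [32, 16, 0]  score +16 (running 16)
col 2: [32, 4, 0] -> [32, 4, 0]  score +0 (running 16)
Board after move:
 2 32 32
 8 16  4
16  0  0

Answer: 16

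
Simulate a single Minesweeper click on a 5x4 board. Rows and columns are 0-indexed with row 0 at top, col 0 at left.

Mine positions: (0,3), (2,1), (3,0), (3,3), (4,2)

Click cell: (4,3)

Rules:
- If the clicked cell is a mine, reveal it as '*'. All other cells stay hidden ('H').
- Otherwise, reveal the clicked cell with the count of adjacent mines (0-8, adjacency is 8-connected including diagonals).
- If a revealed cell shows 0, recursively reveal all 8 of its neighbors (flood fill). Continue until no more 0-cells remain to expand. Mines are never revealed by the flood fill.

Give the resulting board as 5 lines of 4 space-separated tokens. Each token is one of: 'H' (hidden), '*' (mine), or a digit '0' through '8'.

H H H H
H H H H
H H H H
H H H H
H H H 2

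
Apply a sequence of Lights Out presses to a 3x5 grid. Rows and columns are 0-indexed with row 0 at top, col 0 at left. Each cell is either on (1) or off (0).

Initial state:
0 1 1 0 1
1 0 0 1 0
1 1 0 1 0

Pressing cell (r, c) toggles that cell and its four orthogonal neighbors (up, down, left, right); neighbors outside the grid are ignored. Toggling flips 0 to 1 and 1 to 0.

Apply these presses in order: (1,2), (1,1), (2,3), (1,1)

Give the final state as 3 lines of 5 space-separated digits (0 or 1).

After press 1 at (1,2):
0 1 0 0 1
1 1 1 0 0
1 1 1 1 0

After press 2 at (1,1):
0 0 0 0 1
0 0 0 0 0
1 0 1 1 0

After press 3 at (2,3):
0 0 0 0 1
0 0 0 1 0
1 0 0 0 1

After press 4 at (1,1):
0 1 0 0 1
1 1 1 1 0
1 1 0 0 1

Answer: 0 1 0 0 1
1 1 1 1 0
1 1 0 0 1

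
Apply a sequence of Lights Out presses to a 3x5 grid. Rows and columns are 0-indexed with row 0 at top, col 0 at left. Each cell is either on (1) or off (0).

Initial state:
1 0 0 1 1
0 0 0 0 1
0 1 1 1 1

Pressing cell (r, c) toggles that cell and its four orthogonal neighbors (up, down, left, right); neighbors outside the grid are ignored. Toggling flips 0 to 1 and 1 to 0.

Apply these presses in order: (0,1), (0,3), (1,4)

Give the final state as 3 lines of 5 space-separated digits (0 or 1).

After press 1 at (0,1):
0 1 1 1 1
0 1 0 0 1
0 1 1 1 1

After press 2 at (0,3):
0 1 0 0 0
0 1 0 1 1
0 1 1 1 1

After press 3 at (1,4):
0 1 0 0 1
0 1 0 0 0
0 1 1 1 0

Answer: 0 1 0 0 1
0 1 0 0 0
0 1 1 1 0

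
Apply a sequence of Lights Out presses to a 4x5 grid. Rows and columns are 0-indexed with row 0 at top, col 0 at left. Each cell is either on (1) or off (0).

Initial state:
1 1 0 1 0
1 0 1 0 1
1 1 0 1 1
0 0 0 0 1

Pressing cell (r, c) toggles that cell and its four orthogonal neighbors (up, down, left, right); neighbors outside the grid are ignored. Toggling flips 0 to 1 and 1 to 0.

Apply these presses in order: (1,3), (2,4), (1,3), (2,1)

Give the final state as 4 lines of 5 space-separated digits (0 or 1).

Answer: 1 1 0 1 0
1 1 1 0 0
0 0 1 0 0
0 1 0 0 0

Derivation:
After press 1 at (1,3):
1 1 0 0 0
1 0 0 1 0
1 1 0 0 1
0 0 0 0 1

After press 2 at (2,4):
1 1 0 0 0
1 0 0 1 1
1 1 0 1 0
0 0 0 0 0

After press 3 at (1,3):
1 1 0 1 0
1 0 1 0 0
1 1 0 0 0
0 0 0 0 0

After press 4 at (2,1):
1 1 0 1 0
1 1 1 0 0
0 0 1 0 0
0 1 0 0 0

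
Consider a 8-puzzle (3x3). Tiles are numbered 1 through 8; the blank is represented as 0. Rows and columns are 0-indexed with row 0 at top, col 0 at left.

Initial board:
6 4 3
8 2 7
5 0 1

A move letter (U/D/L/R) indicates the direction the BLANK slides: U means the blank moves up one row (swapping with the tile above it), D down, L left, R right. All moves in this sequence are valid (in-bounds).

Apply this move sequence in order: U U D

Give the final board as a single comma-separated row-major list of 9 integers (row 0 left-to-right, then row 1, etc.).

Answer: 6, 4, 3, 8, 0, 7, 5, 2, 1

Derivation:
After move 1 (U):
6 4 3
8 0 7
5 2 1

After move 2 (U):
6 0 3
8 4 7
5 2 1

After move 3 (D):
6 4 3
8 0 7
5 2 1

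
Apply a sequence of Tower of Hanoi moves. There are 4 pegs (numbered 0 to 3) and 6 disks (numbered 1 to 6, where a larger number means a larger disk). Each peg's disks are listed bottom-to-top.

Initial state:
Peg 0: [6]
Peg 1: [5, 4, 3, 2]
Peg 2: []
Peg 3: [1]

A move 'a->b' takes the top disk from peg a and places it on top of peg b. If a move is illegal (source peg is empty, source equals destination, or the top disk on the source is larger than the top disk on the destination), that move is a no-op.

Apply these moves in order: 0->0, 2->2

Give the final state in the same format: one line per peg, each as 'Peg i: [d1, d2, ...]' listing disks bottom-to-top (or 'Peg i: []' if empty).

After move 1 (0->0):
Peg 0: [6]
Peg 1: [5, 4, 3, 2]
Peg 2: []
Peg 3: [1]

After move 2 (2->2):
Peg 0: [6]
Peg 1: [5, 4, 3, 2]
Peg 2: []
Peg 3: [1]

Answer: Peg 0: [6]
Peg 1: [5, 4, 3, 2]
Peg 2: []
Peg 3: [1]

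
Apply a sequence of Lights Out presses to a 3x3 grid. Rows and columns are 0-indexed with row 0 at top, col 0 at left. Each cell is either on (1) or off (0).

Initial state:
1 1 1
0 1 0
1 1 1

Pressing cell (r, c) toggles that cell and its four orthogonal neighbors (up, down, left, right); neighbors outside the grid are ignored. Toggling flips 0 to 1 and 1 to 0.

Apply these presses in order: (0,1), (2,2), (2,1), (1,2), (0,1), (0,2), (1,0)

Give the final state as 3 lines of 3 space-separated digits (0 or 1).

After press 1 at (0,1):
0 0 0
0 0 0
1 1 1

After press 2 at (2,2):
0 0 0
0 0 1
1 0 0

After press 3 at (2,1):
0 0 0
0 1 1
0 1 1

After press 4 at (1,2):
0 0 1
0 0 0
0 1 0

After press 5 at (0,1):
1 1 0
0 1 0
0 1 0

After press 6 at (0,2):
1 0 1
0 1 1
0 1 0

After press 7 at (1,0):
0 0 1
1 0 1
1 1 0

Answer: 0 0 1
1 0 1
1 1 0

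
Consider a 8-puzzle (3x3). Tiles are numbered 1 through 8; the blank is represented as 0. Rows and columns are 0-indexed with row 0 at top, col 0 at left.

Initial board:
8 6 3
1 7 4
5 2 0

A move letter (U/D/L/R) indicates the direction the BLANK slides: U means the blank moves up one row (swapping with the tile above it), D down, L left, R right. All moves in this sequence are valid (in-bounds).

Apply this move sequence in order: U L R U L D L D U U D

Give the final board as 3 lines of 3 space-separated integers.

Answer: 8 7 6
0 1 3
5 2 4

Derivation:
After move 1 (U):
8 6 3
1 7 0
5 2 4

After move 2 (L):
8 6 3
1 0 7
5 2 4

After move 3 (R):
8 6 3
1 7 0
5 2 4

After move 4 (U):
8 6 0
1 7 3
5 2 4

After move 5 (L):
8 0 6
1 7 3
5 2 4

After move 6 (D):
8 7 6
1 0 3
5 2 4

After move 7 (L):
8 7 6
0 1 3
5 2 4

After move 8 (D):
8 7 6
5 1 3
0 2 4

After move 9 (U):
8 7 6
0 1 3
5 2 4

After move 10 (U):
0 7 6
8 1 3
5 2 4

After move 11 (D):
8 7 6
0 1 3
5 2 4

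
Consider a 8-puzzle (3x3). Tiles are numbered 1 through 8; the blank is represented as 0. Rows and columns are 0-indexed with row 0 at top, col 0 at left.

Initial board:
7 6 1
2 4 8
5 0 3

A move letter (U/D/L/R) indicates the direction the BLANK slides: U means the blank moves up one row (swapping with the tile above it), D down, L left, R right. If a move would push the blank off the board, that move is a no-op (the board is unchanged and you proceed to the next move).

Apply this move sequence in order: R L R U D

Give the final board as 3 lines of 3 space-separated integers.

After move 1 (R):
7 6 1
2 4 8
5 3 0

After move 2 (L):
7 6 1
2 4 8
5 0 3

After move 3 (R):
7 6 1
2 4 8
5 3 0

After move 4 (U):
7 6 1
2 4 0
5 3 8

After move 5 (D):
7 6 1
2 4 8
5 3 0

Answer: 7 6 1
2 4 8
5 3 0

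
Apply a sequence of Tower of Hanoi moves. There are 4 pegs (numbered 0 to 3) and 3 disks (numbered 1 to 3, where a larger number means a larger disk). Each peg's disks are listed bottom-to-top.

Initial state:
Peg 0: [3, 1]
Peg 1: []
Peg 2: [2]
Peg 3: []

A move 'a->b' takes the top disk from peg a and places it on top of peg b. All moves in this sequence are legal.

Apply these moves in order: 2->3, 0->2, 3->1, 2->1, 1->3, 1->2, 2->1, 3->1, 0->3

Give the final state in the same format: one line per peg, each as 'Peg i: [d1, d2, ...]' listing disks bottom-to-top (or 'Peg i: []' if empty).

Answer: Peg 0: []
Peg 1: [2, 1]
Peg 2: []
Peg 3: [3]

Derivation:
After move 1 (2->3):
Peg 0: [3, 1]
Peg 1: []
Peg 2: []
Peg 3: [2]

After move 2 (0->2):
Peg 0: [3]
Peg 1: []
Peg 2: [1]
Peg 3: [2]

After move 3 (3->1):
Peg 0: [3]
Peg 1: [2]
Peg 2: [1]
Peg 3: []

After move 4 (2->1):
Peg 0: [3]
Peg 1: [2, 1]
Peg 2: []
Peg 3: []

After move 5 (1->3):
Peg 0: [3]
Peg 1: [2]
Peg 2: []
Peg 3: [1]

After move 6 (1->2):
Peg 0: [3]
Peg 1: []
Peg 2: [2]
Peg 3: [1]

After move 7 (2->1):
Peg 0: [3]
Peg 1: [2]
Peg 2: []
Peg 3: [1]

After move 8 (3->1):
Peg 0: [3]
Peg 1: [2, 1]
Peg 2: []
Peg 3: []

After move 9 (0->3):
Peg 0: []
Peg 1: [2, 1]
Peg 2: []
Peg 3: [3]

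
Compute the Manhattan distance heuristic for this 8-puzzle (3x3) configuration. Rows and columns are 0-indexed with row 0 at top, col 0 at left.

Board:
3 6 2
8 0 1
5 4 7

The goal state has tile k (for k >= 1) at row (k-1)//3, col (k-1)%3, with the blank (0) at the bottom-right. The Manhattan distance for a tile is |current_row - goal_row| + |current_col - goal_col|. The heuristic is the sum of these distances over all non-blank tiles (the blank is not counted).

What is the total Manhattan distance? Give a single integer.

Tile 3: at (0,0), goal (0,2), distance |0-0|+|0-2| = 2
Tile 6: at (0,1), goal (1,2), distance |0-1|+|1-2| = 2
Tile 2: at (0,2), goal (0,1), distance |0-0|+|2-1| = 1
Tile 8: at (1,0), goal (2,1), distance |1-2|+|0-1| = 2
Tile 1: at (1,2), goal (0,0), distance |1-0|+|2-0| = 3
Tile 5: at (2,0), goal (1,1), distance |2-1|+|0-1| = 2
Tile 4: at (2,1), goal (1,0), distance |2-1|+|1-0| = 2
Tile 7: at (2,2), goal (2,0), distance |2-2|+|2-0| = 2
Sum: 2 + 2 + 1 + 2 + 3 + 2 + 2 + 2 = 16

Answer: 16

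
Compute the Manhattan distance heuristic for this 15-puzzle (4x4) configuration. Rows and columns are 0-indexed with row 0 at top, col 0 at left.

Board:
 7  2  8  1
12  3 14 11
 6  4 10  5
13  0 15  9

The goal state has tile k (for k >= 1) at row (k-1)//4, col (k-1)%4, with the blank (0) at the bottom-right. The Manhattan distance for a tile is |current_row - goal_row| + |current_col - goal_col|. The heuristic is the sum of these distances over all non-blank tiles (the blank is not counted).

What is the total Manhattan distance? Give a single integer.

Tile 7: (0,0)->(1,2) = 3
Tile 2: (0,1)->(0,1) = 0
Tile 8: (0,2)->(1,3) = 2
Tile 1: (0,3)->(0,0) = 3
Tile 12: (1,0)->(2,3) = 4
Tile 3: (1,1)->(0,2) = 2
Tile 14: (1,2)->(3,1) = 3
Tile 11: (1,3)->(2,2) = 2
Tile 6: (2,0)->(1,1) = 2
Tile 4: (2,1)->(0,3) = 4
Tile 10: (2,2)->(2,1) = 1
Tile 5: (2,3)->(1,0) = 4
Tile 13: (3,0)->(3,0) = 0
Tile 15: (3,2)->(3,2) = 0
Tile 9: (3,3)->(2,0) = 4
Sum: 3 + 0 + 2 + 3 + 4 + 2 + 3 + 2 + 2 + 4 + 1 + 4 + 0 + 0 + 4 = 34

Answer: 34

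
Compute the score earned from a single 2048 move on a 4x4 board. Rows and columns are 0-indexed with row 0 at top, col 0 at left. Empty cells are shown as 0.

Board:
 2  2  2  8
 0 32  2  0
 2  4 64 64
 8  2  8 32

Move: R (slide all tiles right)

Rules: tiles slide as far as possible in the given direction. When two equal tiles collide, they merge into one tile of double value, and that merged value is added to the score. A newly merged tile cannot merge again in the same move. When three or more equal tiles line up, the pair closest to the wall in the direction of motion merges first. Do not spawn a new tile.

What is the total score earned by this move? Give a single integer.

Answer: 132

Derivation:
Slide right:
row 0: [2, 2, 2, 8] -> [0, 2, 4, 8]  score +4 (running 4)
row 1: [0, 32, 2, 0] -> [0, 0, 32, 2]  score +0 (running 4)
row 2: [2, 4, 64, 64] -> [0, 2, 4, 128]  score +128 (running 132)
row 3: [8, 2, 8, 32] -> [8, 2, 8, 32]  score +0 (running 132)
Board after move:
  0   2   4   8
  0   0  32   2
  0   2   4 128
  8   2   8  32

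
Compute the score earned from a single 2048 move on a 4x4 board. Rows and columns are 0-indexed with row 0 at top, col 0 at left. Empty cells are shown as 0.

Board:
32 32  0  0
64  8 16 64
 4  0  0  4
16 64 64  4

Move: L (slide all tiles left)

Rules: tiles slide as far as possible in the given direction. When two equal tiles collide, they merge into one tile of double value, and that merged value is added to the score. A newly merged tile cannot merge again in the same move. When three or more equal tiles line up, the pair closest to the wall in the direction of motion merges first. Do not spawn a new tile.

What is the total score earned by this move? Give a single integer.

Answer: 200

Derivation:
Slide left:
row 0: [32, 32, 0, 0] -> [64, 0, 0, 0]  score +64 (running 64)
row 1: [64, 8, 16, 64] -> [64, 8, 16, 64]  score +0 (running 64)
row 2: [4, 0, 0, 4] -> [8, 0, 0, 0]  score +8 (running 72)
row 3: [16, 64, 64, 4] -> [16, 128, 4, 0]  score +128 (running 200)
Board after move:
 64   0   0   0
 64   8  16  64
  8   0   0   0
 16 128   4   0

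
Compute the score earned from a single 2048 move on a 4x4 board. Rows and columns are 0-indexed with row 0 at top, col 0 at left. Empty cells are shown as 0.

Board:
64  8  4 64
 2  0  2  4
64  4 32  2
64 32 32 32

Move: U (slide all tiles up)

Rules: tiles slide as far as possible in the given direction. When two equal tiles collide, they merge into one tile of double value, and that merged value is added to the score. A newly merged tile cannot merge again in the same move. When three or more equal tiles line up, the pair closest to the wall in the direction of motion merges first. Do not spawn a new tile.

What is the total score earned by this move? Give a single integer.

Answer: 192

Derivation:
Slide up:
col 0: [64, 2, 64, 64] -> [64, 2, 128, 0]  score +128 (running 128)
col 1: [8, 0, 4, 32] -> [8, 4, 32, 0]  score +0 (running 128)
col 2: [4, 2, 32, 32] -> [4, 2, 64, 0]  score +64 (running 192)
col 3: [64, 4, 2, 32] -> [64, 4, 2, 32]  score +0 (running 192)
Board after move:
 64   8   4  64
  2   4   2   4
128  32  64   2
  0   0   0  32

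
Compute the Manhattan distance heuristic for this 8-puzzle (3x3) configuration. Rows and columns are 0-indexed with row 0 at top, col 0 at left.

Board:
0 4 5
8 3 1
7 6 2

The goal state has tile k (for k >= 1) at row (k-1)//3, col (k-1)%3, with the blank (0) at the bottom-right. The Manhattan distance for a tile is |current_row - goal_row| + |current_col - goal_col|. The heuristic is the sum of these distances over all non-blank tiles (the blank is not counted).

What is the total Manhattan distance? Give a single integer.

Answer: 16

Derivation:
Tile 4: at (0,1), goal (1,0), distance |0-1|+|1-0| = 2
Tile 5: at (0,2), goal (1,1), distance |0-1|+|2-1| = 2
Tile 8: at (1,0), goal (2,1), distance |1-2|+|0-1| = 2
Tile 3: at (1,1), goal (0,2), distance |1-0|+|1-2| = 2
Tile 1: at (1,2), goal (0,0), distance |1-0|+|2-0| = 3
Tile 7: at (2,0), goal (2,0), distance |2-2|+|0-0| = 0
Tile 6: at (2,1), goal (1,2), distance |2-1|+|1-2| = 2
Tile 2: at (2,2), goal (0,1), distance |2-0|+|2-1| = 3
Sum: 2 + 2 + 2 + 2 + 3 + 0 + 2 + 3 = 16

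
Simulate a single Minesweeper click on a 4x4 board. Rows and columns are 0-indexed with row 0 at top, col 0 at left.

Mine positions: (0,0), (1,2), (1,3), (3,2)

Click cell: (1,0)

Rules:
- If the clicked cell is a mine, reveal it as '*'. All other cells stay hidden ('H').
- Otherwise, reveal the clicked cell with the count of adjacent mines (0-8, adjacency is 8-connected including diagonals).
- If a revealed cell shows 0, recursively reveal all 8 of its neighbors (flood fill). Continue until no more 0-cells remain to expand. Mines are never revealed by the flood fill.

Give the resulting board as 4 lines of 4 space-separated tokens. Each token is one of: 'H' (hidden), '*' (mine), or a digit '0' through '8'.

H H H H
1 H H H
H H H H
H H H H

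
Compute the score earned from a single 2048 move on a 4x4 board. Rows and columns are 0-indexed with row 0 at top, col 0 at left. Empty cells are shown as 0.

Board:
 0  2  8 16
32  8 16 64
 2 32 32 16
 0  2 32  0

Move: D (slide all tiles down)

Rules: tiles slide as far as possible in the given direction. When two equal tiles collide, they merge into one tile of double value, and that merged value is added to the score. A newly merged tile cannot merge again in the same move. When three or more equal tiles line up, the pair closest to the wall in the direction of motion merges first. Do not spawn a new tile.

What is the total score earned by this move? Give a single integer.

Answer: 64

Derivation:
Slide down:
col 0: [0, 32, 2, 0] -> [0, 0, 32, 2]  score +0 (running 0)
col 1: [2, 8, 32, 2] -> [2, 8, 32, 2]  score +0 (running 0)
col 2: [8, 16, 32, 32] -> [0, 8, 16, 64]  score +64 (running 64)
col 3: [16, 64, 16, 0] -> [0, 16, 64, 16]  score +0 (running 64)
Board after move:
 0  2  0  0
 0  8  8 16
32 32 16 64
 2  2 64 16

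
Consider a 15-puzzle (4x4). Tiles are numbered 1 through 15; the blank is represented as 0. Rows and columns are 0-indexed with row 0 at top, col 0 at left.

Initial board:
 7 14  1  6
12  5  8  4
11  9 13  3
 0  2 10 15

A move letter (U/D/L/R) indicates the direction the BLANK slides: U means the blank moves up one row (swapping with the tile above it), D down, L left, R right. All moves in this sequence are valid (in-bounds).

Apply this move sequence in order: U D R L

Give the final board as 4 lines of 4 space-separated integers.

Answer:  7 14  1  6
12  5  8  4
11  9 13  3
 0  2 10 15

Derivation:
After move 1 (U):
 7 14  1  6
12  5  8  4
 0  9 13  3
11  2 10 15

After move 2 (D):
 7 14  1  6
12  5  8  4
11  9 13  3
 0  2 10 15

After move 3 (R):
 7 14  1  6
12  5  8  4
11  9 13  3
 2  0 10 15

After move 4 (L):
 7 14  1  6
12  5  8  4
11  9 13  3
 0  2 10 15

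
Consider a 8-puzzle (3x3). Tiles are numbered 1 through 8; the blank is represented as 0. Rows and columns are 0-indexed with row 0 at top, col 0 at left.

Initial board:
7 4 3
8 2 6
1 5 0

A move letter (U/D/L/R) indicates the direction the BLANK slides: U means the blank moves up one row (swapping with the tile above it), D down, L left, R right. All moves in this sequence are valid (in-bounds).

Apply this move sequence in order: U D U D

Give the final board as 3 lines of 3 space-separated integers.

After move 1 (U):
7 4 3
8 2 0
1 5 6

After move 2 (D):
7 4 3
8 2 6
1 5 0

After move 3 (U):
7 4 3
8 2 0
1 5 6

After move 4 (D):
7 4 3
8 2 6
1 5 0

Answer: 7 4 3
8 2 6
1 5 0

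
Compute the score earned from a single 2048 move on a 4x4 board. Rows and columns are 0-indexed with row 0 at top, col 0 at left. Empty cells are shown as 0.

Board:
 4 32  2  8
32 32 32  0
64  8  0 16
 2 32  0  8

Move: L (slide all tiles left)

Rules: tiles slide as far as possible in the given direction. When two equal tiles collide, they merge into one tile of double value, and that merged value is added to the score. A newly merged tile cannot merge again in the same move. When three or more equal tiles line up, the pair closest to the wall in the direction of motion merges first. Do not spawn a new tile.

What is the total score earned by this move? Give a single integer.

Answer: 64

Derivation:
Slide left:
row 0: [4, 32, 2, 8] -> [4, 32, 2, 8]  score +0 (running 0)
row 1: [32, 32, 32, 0] -> [64, 32, 0, 0]  score +64 (running 64)
row 2: [64, 8, 0, 16] -> [64, 8, 16, 0]  score +0 (running 64)
row 3: [2, 32, 0, 8] -> [2, 32, 8, 0]  score +0 (running 64)
Board after move:
 4 32  2  8
64 32  0  0
64  8 16  0
 2 32  8  0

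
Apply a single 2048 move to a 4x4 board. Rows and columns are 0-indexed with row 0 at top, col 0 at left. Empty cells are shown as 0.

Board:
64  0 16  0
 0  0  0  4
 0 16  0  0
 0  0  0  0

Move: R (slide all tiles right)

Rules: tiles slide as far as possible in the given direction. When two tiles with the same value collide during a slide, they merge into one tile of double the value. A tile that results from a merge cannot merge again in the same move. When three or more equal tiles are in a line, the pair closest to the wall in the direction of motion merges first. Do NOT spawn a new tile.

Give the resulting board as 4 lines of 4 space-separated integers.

Answer:  0  0 64 16
 0  0  0  4
 0  0  0 16
 0  0  0  0

Derivation:
Slide right:
row 0: [64, 0, 16, 0] -> [0, 0, 64, 16]
row 1: [0, 0, 0, 4] -> [0, 0, 0, 4]
row 2: [0, 16, 0, 0] -> [0, 0, 0, 16]
row 3: [0, 0, 0, 0] -> [0, 0, 0, 0]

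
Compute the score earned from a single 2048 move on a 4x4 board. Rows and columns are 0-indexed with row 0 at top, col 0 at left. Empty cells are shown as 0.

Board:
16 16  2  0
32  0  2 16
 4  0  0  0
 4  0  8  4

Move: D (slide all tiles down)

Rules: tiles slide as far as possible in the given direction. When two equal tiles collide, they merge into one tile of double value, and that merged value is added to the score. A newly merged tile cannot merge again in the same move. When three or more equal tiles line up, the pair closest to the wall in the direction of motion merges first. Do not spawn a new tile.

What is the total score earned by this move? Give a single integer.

Answer: 12

Derivation:
Slide down:
col 0: [16, 32, 4, 4] -> [0, 16, 32, 8]  score +8 (running 8)
col 1: [16, 0, 0, 0] -> [0, 0, 0, 16]  score +0 (running 8)
col 2: [2, 2, 0, 8] -> [0, 0, 4, 8]  score +4 (running 12)
col 3: [0, 16, 0, 4] -> [0, 0, 16, 4]  score +0 (running 12)
Board after move:
 0  0  0  0
16  0  0  0
32  0  4 16
 8 16  8  4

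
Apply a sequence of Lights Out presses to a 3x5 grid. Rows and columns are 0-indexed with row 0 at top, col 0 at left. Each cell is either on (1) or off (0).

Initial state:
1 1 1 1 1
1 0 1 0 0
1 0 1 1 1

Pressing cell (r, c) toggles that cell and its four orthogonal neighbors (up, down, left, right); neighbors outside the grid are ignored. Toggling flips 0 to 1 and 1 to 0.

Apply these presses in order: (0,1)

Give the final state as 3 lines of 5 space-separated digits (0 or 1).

Answer: 0 0 0 1 1
1 1 1 0 0
1 0 1 1 1

Derivation:
After press 1 at (0,1):
0 0 0 1 1
1 1 1 0 0
1 0 1 1 1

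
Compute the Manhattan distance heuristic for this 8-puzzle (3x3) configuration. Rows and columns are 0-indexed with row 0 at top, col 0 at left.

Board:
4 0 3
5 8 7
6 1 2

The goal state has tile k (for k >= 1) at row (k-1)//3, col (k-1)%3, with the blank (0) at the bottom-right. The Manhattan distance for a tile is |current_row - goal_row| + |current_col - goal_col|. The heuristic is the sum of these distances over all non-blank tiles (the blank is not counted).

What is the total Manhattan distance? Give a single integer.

Answer: 15

Derivation:
Tile 4: (0,0)->(1,0) = 1
Tile 3: (0,2)->(0,2) = 0
Tile 5: (1,0)->(1,1) = 1
Tile 8: (1,1)->(2,1) = 1
Tile 7: (1,2)->(2,0) = 3
Tile 6: (2,0)->(1,2) = 3
Tile 1: (2,1)->(0,0) = 3
Tile 2: (2,2)->(0,1) = 3
Sum: 1 + 0 + 1 + 1 + 3 + 3 + 3 + 3 = 15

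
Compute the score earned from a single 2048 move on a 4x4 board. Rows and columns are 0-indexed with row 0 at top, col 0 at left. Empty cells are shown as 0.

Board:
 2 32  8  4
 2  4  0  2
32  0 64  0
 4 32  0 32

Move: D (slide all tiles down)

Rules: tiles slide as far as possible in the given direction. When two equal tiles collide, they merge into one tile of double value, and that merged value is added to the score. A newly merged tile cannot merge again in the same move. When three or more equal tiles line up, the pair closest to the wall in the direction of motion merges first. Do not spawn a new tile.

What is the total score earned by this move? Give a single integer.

Answer: 4

Derivation:
Slide down:
col 0: [2, 2, 32, 4] -> [0, 4, 32, 4]  score +4 (running 4)
col 1: [32, 4, 0, 32] -> [0, 32, 4, 32]  score +0 (running 4)
col 2: [8, 0, 64, 0] -> [0, 0, 8, 64]  score +0 (running 4)
col 3: [4, 2, 0, 32] -> [0, 4, 2, 32]  score +0 (running 4)
Board after move:
 0  0  0  0
 4 32  0  4
32  4  8  2
 4 32 64 32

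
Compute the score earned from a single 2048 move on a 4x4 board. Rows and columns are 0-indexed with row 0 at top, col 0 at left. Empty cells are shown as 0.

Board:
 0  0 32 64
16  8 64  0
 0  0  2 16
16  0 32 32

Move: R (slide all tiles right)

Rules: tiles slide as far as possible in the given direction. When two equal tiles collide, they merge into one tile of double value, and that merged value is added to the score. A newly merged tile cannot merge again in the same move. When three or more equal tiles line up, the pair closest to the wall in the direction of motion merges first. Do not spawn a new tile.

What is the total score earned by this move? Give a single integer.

Answer: 64

Derivation:
Slide right:
row 0: [0, 0, 32, 64] -> [0, 0, 32, 64]  score +0 (running 0)
row 1: [16, 8, 64, 0] -> [0, 16, 8, 64]  score +0 (running 0)
row 2: [0, 0, 2, 16] -> [0, 0, 2, 16]  score +0 (running 0)
row 3: [16, 0, 32, 32] -> [0, 0, 16, 64]  score +64 (running 64)
Board after move:
 0  0 32 64
 0 16  8 64
 0  0  2 16
 0  0 16 64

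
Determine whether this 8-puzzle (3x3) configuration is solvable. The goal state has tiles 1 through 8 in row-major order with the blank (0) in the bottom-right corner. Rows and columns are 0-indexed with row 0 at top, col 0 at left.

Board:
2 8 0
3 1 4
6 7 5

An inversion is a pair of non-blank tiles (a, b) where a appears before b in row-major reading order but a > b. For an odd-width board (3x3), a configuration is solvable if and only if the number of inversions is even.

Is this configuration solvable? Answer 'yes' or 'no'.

Answer: yes

Derivation:
Inversions (pairs i<j in row-major order where tile[i] > tile[j] > 0): 10
10 is even, so the puzzle is solvable.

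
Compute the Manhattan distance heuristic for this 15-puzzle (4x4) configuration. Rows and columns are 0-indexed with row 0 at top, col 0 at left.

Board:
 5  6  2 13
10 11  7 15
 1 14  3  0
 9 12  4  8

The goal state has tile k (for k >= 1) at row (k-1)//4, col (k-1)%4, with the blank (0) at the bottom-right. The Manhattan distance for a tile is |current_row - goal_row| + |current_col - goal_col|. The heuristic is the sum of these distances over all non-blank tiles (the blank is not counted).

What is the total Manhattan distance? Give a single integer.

Tile 5: (0,0)->(1,0) = 1
Tile 6: (0,1)->(1,1) = 1
Tile 2: (0,2)->(0,1) = 1
Tile 13: (0,3)->(3,0) = 6
Tile 10: (1,0)->(2,1) = 2
Tile 11: (1,1)->(2,2) = 2
Tile 7: (1,2)->(1,2) = 0
Tile 15: (1,3)->(3,2) = 3
Tile 1: (2,0)->(0,0) = 2
Tile 14: (2,1)->(3,1) = 1
Tile 3: (2,2)->(0,2) = 2
Tile 9: (3,0)->(2,0) = 1
Tile 12: (3,1)->(2,3) = 3
Tile 4: (3,2)->(0,3) = 4
Tile 8: (3,3)->(1,3) = 2
Sum: 1 + 1 + 1 + 6 + 2 + 2 + 0 + 3 + 2 + 1 + 2 + 1 + 3 + 4 + 2 = 31

Answer: 31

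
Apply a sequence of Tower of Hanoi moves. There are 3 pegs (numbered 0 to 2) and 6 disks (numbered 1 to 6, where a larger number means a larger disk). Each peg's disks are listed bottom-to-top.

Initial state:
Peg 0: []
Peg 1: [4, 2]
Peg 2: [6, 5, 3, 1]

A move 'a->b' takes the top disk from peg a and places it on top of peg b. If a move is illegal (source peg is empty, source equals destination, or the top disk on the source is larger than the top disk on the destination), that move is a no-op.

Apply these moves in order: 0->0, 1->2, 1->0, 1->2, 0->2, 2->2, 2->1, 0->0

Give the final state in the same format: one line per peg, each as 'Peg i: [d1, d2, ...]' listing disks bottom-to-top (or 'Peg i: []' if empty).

After move 1 (0->0):
Peg 0: []
Peg 1: [4, 2]
Peg 2: [6, 5, 3, 1]

After move 2 (1->2):
Peg 0: []
Peg 1: [4, 2]
Peg 2: [6, 5, 3, 1]

After move 3 (1->0):
Peg 0: [2]
Peg 1: [4]
Peg 2: [6, 5, 3, 1]

After move 4 (1->2):
Peg 0: [2]
Peg 1: [4]
Peg 2: [6, 5, 3, 1]

After move 5 (0->2):
Peg 0: [2]
Peg 1: [4]
Peg 2: [6, 5, 3, 1]

After move 6 (2->2):
Peg 0: [2]
Peg 1: [4]
Peg 2: [6, 5, 3, 1]

After move 7 (2->1):
Peg 0: [2]
Peg 1: [4, 1]
Peg 2: [6, 5, 3]

After move 8 (0->0):
Peg 0: [2]
Peg 1: [4, 1]
Peg 2: [6, 5, 3]

Answer: Peg 0: [2]
Peg 1: [4, 1]
Peg 2: [6, 5, 3]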